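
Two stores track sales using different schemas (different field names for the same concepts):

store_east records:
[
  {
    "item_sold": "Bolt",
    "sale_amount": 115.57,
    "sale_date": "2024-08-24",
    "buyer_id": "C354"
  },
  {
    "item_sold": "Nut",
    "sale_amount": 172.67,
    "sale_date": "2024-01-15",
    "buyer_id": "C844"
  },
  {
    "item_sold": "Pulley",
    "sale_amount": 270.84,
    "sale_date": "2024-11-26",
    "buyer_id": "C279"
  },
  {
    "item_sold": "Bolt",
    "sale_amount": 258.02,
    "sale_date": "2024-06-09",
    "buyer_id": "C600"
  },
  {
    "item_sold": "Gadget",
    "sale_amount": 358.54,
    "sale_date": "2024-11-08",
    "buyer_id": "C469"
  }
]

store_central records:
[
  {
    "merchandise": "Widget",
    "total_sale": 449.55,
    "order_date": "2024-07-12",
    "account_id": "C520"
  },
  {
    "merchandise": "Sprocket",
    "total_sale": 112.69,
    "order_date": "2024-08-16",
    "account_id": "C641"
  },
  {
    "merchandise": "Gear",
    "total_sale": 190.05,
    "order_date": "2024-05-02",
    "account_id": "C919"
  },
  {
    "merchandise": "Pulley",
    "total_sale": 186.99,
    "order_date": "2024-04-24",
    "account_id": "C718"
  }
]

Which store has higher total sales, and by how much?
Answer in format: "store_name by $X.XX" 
store_east by $236.36

Schema mapping: "sale_amount" (store_east) = "total_sale" (store_central) = sale amount

Total for store_east: 1175.64
Total for store_central: 939.28

Difference: |1175.64 - 939.28| = 236.36
store_east has higher sales by $236.36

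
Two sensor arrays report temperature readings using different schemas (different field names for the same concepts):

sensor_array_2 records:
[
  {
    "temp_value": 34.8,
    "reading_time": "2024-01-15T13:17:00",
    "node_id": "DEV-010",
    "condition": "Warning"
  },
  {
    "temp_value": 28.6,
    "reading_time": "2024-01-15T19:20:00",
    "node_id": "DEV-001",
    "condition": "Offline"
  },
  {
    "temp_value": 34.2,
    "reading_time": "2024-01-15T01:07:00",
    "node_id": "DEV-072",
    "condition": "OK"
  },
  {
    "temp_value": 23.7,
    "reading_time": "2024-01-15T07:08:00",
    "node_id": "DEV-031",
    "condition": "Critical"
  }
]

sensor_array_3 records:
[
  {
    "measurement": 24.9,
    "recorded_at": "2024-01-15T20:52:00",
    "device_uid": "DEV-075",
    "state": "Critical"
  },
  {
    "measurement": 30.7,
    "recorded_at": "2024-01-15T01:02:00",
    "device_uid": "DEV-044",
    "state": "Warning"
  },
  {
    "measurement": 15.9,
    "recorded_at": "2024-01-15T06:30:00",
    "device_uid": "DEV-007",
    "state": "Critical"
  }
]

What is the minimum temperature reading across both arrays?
15.9

Schema mapping: "temp_value" (sensor_array_2) = "measurement" (sensor_array_3) = temperature reading

Minimum in sensor_array_2: 23.7
Minimum in sensor_array_3: 15.9

Overall minimum: min(23.7, 15.9) = 15.9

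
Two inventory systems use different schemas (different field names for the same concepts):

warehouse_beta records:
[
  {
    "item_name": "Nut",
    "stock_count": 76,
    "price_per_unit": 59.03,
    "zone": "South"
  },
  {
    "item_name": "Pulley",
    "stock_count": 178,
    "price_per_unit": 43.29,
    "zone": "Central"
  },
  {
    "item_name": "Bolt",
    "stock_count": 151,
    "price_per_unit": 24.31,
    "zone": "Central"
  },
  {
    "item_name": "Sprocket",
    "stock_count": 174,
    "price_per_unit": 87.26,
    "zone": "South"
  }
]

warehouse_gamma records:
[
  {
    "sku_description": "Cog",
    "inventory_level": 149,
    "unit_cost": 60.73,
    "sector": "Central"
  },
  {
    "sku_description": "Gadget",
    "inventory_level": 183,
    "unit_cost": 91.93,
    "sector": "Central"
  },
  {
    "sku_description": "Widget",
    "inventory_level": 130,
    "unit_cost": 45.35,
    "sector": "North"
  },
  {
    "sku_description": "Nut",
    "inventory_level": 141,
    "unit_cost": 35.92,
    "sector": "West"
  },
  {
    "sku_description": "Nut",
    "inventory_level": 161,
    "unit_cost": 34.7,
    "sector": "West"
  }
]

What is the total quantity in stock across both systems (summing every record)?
1343

To reconcile these schemas, identify the field holding the quantity in stock in each system:
1. In warehouse_beta it is "stock_count"
2. In warehouse_gamma it is "inventory_level"

From warehouse_beta: 76 + 178 + 151 + 174 = 579
From warehouse_gamma: 149 + 183 + 130 + 141 + 161 = 764

Total: 579 + 764 = 1343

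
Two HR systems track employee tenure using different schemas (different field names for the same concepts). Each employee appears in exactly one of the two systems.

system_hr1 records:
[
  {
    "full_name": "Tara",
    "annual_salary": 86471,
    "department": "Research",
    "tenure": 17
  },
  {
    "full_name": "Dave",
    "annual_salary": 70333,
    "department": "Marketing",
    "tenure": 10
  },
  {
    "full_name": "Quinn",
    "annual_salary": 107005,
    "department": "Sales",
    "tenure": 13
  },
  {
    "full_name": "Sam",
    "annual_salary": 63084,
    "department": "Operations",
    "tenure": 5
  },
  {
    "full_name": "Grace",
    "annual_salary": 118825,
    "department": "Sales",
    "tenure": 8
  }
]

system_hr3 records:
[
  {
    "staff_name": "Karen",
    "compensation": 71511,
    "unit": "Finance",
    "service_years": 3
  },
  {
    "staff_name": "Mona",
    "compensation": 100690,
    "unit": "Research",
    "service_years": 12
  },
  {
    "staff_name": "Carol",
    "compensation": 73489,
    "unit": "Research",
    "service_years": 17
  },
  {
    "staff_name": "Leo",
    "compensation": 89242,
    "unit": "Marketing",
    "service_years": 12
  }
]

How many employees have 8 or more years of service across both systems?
7

Reconcile schemas: "tenure" (system_hr1) = "service_years" (system_hr3) = years of service

From system_hr1: 4 employees with >= 8 years
From system_hr3: 3 employees with >= 8 years

Total: 4 + 3 = 7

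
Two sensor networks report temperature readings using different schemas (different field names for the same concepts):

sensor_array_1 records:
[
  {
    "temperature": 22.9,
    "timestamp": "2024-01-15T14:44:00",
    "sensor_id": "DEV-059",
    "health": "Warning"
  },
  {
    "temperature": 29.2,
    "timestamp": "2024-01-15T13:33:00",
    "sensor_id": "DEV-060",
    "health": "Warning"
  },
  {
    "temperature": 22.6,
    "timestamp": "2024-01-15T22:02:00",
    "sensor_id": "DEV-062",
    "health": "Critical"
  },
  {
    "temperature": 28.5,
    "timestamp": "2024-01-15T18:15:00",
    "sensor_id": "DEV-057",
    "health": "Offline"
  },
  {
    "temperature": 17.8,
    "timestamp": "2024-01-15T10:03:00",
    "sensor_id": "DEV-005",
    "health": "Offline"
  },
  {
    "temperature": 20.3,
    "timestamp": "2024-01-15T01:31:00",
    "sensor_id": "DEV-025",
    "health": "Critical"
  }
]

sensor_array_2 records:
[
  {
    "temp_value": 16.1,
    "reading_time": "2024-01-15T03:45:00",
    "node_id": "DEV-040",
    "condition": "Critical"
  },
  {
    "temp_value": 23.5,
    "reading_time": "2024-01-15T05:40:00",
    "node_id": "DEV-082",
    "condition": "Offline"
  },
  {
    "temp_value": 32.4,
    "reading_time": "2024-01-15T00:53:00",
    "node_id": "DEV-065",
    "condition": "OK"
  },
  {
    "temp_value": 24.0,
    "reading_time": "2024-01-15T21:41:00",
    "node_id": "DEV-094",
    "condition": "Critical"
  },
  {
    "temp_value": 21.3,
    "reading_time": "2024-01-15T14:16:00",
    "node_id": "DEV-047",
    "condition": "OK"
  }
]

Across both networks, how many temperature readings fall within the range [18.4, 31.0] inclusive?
8

Schema mapping: "temperature" (sensor_array_1) = "temp_value" (sensor_array_2) = temperature

Readings in [18.4, 31.0] from sensor_array_1: 5
Readings in [18.4, 31.0] from sensor_array_2: 3

Total count: 5 + 3 = 8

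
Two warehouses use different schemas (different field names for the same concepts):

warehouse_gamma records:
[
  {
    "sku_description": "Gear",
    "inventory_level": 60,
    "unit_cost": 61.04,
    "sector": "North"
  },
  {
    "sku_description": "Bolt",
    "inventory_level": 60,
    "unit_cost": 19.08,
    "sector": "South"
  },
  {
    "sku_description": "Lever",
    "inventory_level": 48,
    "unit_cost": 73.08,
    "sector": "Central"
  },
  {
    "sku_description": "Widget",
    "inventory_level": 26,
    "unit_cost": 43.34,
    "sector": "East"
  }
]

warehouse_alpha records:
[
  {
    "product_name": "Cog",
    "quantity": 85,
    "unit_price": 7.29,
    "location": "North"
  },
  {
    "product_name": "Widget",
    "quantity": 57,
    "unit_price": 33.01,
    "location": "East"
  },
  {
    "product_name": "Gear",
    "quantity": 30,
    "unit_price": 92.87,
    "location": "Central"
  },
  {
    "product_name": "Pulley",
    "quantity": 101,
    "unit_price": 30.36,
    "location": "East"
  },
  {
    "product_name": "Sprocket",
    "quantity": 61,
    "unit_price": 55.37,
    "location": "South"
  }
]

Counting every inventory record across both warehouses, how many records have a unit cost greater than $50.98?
4

Schema mapping: "unit_cost" (warehouse_gamma) = "unit_price" (warehouse_alpha) = unit cost

Records > $50.98 in warehouse_gamma: 2
Records > $50.98 in warehouse_alpha: 2

Total count: 2 + 2 = 4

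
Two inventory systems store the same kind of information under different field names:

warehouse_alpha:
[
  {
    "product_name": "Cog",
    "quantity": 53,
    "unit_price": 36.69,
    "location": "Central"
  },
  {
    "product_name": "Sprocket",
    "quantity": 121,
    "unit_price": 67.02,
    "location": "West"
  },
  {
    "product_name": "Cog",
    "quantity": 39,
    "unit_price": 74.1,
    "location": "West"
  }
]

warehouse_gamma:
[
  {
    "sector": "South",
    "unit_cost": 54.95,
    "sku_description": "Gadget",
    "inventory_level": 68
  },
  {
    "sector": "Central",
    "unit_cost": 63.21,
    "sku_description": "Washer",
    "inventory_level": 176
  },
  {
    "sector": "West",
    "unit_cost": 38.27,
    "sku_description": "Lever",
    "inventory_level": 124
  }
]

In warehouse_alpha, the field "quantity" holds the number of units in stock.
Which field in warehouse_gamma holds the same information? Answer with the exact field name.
inventory_level

In warehouse_alpha, "quantity" holds the number of units in stock.
The fields in warehouse_gamma are: "sector", "unit_cost", "sku_description", "inventory_level".
"inventory_level" is the match: the name refers to the same concept and its values are whole-number counts (e.g. 68, 176).
The other fields ("sector", "unit_cost", "sku_description") hold different kinds of data.

So "quantity" in warehouse_alpha corresponds to "inventory_level" in warehouse_gamma.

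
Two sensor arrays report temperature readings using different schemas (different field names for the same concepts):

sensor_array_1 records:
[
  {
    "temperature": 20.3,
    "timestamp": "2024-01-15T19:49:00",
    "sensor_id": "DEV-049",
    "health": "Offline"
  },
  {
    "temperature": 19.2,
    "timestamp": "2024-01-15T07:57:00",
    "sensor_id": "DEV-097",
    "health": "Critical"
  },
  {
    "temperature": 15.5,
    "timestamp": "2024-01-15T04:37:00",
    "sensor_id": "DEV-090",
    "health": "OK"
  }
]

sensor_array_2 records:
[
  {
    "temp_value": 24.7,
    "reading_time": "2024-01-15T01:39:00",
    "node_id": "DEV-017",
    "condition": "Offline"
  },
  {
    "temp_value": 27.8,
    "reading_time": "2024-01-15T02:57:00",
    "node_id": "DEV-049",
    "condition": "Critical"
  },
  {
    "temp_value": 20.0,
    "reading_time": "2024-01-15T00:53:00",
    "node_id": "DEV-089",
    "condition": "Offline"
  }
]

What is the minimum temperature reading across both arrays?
15.5

Schema mapping: "temperature" (sensor_array_1) = "temp_value" (sensor_array_2) = temperature reading

Minimum in sensor_array_1: 15.5
Minimum in sensor_array_2: 20.0

Overall minimum: min(15.5, 20.0) = 15.5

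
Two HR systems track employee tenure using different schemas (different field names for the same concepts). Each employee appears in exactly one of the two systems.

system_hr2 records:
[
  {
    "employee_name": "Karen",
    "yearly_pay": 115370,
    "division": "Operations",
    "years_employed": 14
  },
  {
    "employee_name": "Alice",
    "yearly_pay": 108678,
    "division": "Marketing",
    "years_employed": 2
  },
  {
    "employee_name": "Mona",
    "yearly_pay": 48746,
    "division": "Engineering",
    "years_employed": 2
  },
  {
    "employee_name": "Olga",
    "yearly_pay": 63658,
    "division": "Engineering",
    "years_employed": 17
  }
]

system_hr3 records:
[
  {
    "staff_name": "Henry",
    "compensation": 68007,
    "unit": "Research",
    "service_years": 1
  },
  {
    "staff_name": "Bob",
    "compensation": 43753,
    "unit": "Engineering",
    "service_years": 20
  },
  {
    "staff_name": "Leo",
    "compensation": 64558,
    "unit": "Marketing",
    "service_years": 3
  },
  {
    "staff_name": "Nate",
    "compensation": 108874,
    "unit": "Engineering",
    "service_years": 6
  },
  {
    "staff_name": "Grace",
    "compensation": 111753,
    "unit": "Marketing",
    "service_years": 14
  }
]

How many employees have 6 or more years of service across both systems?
5

Reconcile schemas: "years_employed" (system_hr2) = "service_years" (system_hr3) = years of service

From system_hr2: 2 employees with >= 6 years
From system_hr3: 3 employees with >= 6 years

Total: 2 + 3 = 5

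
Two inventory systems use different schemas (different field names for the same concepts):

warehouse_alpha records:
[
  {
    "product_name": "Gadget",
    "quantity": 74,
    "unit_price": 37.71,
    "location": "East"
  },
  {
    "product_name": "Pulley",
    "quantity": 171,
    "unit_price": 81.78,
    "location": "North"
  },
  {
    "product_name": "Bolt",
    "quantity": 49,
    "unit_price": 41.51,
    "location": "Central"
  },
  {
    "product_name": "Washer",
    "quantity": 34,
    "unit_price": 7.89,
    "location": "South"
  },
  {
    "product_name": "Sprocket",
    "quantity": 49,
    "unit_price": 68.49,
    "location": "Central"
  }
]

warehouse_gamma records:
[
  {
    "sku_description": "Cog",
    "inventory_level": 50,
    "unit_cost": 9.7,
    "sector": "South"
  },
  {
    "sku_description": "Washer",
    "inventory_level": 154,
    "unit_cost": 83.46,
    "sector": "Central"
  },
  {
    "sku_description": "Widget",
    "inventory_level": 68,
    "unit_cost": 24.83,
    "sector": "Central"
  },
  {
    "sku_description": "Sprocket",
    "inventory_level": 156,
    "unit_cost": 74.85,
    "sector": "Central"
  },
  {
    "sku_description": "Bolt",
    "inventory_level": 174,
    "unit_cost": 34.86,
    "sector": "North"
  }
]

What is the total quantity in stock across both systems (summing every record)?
979

To reconcile these schemas, identify the field holding the quantity in stock in each system:
1. In warehouse_alpha it is "quantity"
2. In warehouse_gamma it is "inventory_level"

From warehouse_alpha: 74 + 171 + 49 + 34 + 49 = 377
From warehouse_gamma: 50 + 154 + 68 + 156 + 174 = 602

Total: 377 + 602 = 979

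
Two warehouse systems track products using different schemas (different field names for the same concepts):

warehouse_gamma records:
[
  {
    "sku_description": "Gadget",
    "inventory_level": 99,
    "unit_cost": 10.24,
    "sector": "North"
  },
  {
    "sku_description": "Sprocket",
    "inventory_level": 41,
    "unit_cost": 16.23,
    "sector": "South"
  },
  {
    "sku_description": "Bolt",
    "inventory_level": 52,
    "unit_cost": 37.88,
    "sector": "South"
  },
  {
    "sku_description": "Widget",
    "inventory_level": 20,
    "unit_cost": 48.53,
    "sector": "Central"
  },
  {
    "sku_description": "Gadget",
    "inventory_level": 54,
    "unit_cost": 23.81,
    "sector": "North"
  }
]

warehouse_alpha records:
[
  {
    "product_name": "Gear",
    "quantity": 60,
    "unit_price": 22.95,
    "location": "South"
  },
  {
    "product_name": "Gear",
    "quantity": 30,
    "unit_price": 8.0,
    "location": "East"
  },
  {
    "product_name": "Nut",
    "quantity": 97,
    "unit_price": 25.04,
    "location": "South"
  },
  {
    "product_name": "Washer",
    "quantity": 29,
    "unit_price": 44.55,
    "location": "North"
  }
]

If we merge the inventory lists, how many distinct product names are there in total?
7

Schema mapping: "sku_description" (warehouse_gamma) = "product_name" (warehouse_alpha) = product name

Products in warehouse_gamma: ['Bolt', 'Gadget', 'Sprocket', 'Widget']
Products in warehouse_alpha: ['Gear', 'Nut', 'Washer']

Union (unique products): ['Bolt', 'Gadget', 'Gear', 'Nut', 'Sprocket', 'Washer', 'Widget']
Count: 7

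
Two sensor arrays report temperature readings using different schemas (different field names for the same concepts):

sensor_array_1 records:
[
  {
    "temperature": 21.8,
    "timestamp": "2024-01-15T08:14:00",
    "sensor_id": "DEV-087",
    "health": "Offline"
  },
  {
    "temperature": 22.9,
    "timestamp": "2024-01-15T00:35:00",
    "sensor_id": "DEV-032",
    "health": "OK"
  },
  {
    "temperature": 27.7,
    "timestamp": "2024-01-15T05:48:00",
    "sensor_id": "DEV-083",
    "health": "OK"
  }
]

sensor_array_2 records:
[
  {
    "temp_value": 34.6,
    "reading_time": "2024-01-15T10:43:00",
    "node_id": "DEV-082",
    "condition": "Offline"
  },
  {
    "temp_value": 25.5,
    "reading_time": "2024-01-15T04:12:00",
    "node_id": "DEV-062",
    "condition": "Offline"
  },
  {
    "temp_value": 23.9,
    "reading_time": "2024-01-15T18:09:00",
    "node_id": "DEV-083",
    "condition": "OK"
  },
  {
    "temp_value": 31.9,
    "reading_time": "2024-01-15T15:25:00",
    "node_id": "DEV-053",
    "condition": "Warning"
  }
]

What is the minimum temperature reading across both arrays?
21.8

Schema mapping: "temperature" (sensor_array_1) = "temp_value" (sensor_array_2) = temperature reading

Minimum in sensor_array_1: 21.8
Minimum in sensor_array_2: 23.9

Overall minimum: min(21.8, 23.9) = 21.8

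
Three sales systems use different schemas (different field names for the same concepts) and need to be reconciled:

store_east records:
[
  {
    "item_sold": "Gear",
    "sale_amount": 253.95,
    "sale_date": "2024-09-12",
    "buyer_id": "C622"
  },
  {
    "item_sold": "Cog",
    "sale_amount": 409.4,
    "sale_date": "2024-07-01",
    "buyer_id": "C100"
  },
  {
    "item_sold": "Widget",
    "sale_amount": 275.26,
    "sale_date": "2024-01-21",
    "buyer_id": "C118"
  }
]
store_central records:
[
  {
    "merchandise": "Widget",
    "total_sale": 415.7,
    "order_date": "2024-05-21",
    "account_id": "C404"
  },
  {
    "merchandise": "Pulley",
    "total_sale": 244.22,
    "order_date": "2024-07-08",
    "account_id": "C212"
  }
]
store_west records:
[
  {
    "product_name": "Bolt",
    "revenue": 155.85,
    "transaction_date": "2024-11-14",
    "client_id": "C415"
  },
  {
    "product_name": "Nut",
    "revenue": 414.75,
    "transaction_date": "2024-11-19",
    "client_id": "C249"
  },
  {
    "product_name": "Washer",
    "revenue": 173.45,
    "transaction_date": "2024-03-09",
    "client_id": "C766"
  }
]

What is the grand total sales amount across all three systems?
2342.58

Schema reconciliation - all amount fields map to sale amount:

store_east (sale_amount): 938.61
store_central (total_sale): 659.92
store_west (revenue): 744.05

Grand total: 2342.58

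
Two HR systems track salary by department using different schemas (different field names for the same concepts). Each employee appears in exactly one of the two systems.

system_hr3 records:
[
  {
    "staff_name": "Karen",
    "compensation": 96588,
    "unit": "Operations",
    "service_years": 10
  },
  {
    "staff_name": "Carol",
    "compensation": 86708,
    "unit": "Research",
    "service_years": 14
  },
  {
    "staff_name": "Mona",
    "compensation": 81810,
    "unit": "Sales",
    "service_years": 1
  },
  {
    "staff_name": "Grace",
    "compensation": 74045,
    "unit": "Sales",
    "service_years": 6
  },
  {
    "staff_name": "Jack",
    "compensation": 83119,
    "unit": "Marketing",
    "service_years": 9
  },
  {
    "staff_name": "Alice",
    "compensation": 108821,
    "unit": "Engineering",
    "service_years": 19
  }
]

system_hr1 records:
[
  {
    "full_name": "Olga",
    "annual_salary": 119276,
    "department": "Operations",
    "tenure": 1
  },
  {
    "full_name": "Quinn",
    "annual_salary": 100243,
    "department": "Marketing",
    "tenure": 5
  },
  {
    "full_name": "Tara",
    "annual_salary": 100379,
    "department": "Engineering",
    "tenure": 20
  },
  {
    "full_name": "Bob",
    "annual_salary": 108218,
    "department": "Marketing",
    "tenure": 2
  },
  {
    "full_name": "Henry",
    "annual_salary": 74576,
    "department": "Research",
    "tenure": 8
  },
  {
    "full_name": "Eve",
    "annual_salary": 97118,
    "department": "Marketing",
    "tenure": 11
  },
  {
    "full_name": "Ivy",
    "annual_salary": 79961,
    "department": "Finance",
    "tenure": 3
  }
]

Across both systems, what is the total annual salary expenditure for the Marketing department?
388698

Schema mappings:
- "unit" (system_hr3) = "department" (system_hr1) = department
- "compensation" (system_hr3) = "annual_salary" (system_hr1) = salary

Marketing salaries from system_hr3: 83119
Marketing salaries from system_hr1: 305579

Total: 83119 + 305579 = 388698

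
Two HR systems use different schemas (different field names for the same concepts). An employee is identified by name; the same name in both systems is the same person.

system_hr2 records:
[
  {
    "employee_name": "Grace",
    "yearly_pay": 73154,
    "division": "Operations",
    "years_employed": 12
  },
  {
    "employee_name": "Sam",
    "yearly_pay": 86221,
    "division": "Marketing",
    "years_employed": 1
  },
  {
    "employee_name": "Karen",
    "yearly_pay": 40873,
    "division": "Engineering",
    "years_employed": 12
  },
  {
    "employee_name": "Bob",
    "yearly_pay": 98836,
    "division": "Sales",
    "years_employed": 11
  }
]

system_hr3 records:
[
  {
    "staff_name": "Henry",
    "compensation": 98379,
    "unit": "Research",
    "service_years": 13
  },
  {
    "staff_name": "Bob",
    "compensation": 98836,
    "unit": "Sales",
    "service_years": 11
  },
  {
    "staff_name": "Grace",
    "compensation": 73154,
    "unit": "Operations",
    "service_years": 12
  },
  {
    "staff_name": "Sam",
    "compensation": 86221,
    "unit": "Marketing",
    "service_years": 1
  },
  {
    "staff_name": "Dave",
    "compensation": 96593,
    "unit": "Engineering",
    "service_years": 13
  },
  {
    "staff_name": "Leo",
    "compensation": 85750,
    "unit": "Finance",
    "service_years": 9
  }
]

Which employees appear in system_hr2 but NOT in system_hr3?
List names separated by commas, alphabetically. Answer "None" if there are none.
Karen

Schema mapping: "employee_name" (system_hr2) = "staff_name" (system_hr3) = employee name

Names in system_hr2: ['Bob', 'Grace', 'Karen', 'Sam']
Names in system_hr3: ['Bob', 'Dave', 'Grace', 'Henry', 'Leo', 'Sam']

In system_hr2 but not system_hr3: ['Karen']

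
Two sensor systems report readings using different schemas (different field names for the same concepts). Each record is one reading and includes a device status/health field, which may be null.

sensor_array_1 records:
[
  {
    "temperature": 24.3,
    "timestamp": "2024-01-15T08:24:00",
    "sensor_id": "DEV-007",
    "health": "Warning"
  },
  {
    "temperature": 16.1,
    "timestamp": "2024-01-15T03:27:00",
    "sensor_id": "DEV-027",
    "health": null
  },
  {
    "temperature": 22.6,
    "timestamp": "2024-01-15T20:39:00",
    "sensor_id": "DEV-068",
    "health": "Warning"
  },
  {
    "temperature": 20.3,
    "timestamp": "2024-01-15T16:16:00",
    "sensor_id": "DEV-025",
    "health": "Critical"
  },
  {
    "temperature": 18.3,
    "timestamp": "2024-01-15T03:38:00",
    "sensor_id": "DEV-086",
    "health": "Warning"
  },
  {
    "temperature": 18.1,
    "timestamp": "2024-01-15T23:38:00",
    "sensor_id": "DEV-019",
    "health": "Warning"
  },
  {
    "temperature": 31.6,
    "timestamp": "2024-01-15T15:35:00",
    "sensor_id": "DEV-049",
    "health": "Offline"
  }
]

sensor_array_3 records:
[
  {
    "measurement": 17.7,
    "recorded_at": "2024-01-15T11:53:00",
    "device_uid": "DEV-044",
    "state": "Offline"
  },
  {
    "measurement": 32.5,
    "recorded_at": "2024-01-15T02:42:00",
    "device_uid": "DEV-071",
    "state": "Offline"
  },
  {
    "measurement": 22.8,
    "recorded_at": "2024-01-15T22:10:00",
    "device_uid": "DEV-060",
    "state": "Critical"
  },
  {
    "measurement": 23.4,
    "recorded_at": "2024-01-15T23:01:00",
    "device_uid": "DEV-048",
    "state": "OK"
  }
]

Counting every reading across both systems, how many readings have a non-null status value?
10

Schema mapping: "health" (sensor_array_1) = "state" (sensor_array_3) = status

Non-null in sensor_array_1: 6
Non-null in sensor_array_3: 4

Total non-null: 6 + 4 = 10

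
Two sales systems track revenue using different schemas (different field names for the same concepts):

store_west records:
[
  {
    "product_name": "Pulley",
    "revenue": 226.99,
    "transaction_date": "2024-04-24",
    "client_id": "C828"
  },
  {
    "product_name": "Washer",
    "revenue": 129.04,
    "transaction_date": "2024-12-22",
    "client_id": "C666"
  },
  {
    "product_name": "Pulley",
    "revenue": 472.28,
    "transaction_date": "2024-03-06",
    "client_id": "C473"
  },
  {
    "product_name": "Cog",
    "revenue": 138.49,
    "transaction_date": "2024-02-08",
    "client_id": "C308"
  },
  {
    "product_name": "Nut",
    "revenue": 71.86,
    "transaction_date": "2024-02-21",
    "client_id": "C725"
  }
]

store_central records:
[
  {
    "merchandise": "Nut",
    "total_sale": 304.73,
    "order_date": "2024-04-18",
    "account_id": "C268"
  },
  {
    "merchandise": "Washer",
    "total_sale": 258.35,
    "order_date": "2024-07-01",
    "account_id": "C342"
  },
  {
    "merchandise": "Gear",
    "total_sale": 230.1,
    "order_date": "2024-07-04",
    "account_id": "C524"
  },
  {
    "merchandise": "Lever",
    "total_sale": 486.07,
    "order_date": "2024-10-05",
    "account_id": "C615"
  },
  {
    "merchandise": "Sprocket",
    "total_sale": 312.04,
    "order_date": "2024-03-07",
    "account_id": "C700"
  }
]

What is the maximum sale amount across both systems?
486.07

Reconcile: "revenue" (store_west) = "total_sale" (store_central) = sale amount

Maximum in store_west: 472.28
Maximum in store_central: 486.07

Overall maximum: max(472.28, 486.07) = 486.07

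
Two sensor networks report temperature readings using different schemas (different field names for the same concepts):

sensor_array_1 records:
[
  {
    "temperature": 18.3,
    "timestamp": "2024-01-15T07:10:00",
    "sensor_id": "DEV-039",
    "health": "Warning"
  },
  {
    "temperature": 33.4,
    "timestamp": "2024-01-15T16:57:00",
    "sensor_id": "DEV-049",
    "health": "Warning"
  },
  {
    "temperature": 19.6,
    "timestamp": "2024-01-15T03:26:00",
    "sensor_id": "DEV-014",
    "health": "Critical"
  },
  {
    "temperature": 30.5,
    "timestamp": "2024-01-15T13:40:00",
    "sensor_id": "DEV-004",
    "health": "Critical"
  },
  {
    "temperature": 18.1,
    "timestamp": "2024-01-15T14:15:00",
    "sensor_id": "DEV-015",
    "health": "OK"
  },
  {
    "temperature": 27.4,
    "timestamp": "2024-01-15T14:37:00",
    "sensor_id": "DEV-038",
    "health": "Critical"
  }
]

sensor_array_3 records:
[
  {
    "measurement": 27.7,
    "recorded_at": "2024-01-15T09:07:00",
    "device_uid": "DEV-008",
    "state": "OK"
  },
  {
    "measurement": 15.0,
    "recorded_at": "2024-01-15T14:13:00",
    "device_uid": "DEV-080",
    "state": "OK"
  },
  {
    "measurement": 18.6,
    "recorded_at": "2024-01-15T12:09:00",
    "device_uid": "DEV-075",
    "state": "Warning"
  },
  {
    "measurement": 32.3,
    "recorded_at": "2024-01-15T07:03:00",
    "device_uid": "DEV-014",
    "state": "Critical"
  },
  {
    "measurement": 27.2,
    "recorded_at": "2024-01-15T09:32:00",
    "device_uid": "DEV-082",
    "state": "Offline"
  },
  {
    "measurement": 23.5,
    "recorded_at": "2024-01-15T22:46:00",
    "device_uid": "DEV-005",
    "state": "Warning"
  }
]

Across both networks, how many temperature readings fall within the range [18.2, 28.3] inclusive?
7

Schema mapping: "temperature" (sensor_array_1) = "measurement" (sensor_array_3) = temperature

Readings in [18.2, 28.3] from sensor_array_1: 3
Readings in [18.2, 28.3] from sensor_array_3: 4

Total count: 3 + 4 = 7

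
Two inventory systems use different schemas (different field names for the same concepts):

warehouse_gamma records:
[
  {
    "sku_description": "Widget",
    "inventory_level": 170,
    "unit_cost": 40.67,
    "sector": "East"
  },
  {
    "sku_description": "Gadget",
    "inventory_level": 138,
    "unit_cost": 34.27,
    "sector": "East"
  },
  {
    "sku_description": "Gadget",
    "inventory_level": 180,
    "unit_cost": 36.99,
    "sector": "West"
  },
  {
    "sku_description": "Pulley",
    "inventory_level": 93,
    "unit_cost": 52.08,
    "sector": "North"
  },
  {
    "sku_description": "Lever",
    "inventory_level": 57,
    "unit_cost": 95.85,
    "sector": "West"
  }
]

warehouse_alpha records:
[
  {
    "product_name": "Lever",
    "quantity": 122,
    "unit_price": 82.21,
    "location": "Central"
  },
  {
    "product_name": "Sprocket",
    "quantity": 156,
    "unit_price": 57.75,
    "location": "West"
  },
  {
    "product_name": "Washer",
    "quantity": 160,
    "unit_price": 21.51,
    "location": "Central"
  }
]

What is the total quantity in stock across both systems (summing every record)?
1076

To reconcile these schemas, identify the field holding the quantity in stock in each system:
1. In warehouse_gamma it is "inventory_level"
2. In warehouse_alpha it is "quantity"

From warehouse_gamma: 170 + 138 + 180 + 93 + 57 = 638
From warehouse_alpha: 122 + 156 + 160 = 438

Total: 638 + 438 = 1076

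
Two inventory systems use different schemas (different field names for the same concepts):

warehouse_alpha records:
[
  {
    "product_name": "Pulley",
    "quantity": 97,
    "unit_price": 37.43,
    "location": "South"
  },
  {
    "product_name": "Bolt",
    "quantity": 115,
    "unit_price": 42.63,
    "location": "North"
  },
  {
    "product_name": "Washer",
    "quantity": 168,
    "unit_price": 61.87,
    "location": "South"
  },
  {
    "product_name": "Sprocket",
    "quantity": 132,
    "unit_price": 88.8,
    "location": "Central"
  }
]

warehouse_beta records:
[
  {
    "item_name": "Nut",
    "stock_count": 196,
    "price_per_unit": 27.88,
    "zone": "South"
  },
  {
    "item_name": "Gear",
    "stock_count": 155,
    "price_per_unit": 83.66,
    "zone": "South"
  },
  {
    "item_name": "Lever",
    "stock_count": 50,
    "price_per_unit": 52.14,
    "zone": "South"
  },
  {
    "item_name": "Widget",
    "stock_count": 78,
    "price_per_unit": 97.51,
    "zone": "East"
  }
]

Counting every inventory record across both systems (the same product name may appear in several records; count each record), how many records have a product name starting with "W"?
2

Schema mapping: "product_name" (warehouse_alpha) = "item_name" (warehouse_beta) = product name

Records with product name starting with "W" in warehouse_alpha: 1
Records with product name starting with "W" in warehouse_beta: 1

Total: 1 + 1 = 2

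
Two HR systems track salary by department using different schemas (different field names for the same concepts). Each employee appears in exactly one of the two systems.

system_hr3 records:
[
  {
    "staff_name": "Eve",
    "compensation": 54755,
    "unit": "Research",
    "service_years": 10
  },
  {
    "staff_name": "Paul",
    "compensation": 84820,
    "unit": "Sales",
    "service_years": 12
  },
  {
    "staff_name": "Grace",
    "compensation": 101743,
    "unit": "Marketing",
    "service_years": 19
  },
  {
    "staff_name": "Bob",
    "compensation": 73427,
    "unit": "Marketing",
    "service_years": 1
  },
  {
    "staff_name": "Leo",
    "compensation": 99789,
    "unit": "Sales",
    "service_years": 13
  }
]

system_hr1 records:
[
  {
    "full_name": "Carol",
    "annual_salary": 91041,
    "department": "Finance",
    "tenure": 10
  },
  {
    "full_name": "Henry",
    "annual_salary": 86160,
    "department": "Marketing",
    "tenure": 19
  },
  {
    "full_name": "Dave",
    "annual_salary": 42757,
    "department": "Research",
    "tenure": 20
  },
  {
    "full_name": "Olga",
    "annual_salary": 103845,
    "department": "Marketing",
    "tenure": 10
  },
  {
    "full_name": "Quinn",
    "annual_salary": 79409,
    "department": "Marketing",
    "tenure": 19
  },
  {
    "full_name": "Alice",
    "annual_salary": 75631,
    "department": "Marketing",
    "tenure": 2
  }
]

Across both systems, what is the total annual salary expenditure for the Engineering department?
0

Schema mappings:
- "unit" (system_hr3) = "department" (system_hr1) = department
- "compensation" (system_hr3) = "annual_salary" (system_hr1) = salary

Engineering salaries from system_hr3: 0
Engineering salaries from system_hr1: 0

Total: 0 + 0 = 0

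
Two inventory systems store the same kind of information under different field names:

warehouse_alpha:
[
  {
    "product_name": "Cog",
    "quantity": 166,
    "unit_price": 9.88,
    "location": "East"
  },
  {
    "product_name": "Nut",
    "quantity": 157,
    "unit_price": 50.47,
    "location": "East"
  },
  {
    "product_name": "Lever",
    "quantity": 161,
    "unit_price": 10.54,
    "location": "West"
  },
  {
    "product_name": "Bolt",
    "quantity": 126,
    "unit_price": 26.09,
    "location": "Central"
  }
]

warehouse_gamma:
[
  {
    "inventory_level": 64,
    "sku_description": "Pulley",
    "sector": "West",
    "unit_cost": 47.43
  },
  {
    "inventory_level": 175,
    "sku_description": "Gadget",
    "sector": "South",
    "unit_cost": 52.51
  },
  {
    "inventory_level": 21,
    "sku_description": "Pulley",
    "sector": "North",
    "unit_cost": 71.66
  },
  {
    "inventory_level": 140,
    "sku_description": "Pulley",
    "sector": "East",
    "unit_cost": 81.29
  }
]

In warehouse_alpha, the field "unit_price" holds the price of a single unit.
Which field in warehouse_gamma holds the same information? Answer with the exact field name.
unit_cost

In warehouse_alpha, "unit_price" holds the price of a single unit.
The fields in warehouse_gamma are: "inventory_level", "sku_description", "sector", "unit_cost".
"unit_cost" is the match: the name refers to the same concept and its values are decimal currency amounts (e.g. 47.43, 52.51).
The other fields ("inventory_level", "sku_description", "sector") hold different kinds of data.

So "unit_price" in warehouse_alpha corresponds to "unit_cost" in warehouse_gamma.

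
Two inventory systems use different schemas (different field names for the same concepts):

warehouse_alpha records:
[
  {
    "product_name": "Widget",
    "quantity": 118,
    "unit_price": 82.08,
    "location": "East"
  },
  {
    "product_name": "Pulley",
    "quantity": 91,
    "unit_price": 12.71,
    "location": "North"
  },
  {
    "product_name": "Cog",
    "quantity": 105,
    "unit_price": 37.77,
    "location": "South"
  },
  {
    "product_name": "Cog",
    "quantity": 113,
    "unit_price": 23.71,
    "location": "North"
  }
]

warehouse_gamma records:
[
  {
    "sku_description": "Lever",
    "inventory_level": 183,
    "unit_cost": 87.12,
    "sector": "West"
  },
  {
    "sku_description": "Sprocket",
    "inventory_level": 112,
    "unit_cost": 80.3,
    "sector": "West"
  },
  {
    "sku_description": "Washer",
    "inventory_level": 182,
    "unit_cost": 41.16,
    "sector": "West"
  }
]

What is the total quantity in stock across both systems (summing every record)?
904

To reconcile these schemas, identify the field holding the quantity in stock in each system:
1. In warehouse_alpha it is "quantity"
2. In warehouse_gamma it is "inventory_level"

From warehouse_alpha: 118 + 91 + 105 + 113 = 427
From warehouse_gamma: 183 + 112 + 182 = 477

Total: 427 + 477 = 904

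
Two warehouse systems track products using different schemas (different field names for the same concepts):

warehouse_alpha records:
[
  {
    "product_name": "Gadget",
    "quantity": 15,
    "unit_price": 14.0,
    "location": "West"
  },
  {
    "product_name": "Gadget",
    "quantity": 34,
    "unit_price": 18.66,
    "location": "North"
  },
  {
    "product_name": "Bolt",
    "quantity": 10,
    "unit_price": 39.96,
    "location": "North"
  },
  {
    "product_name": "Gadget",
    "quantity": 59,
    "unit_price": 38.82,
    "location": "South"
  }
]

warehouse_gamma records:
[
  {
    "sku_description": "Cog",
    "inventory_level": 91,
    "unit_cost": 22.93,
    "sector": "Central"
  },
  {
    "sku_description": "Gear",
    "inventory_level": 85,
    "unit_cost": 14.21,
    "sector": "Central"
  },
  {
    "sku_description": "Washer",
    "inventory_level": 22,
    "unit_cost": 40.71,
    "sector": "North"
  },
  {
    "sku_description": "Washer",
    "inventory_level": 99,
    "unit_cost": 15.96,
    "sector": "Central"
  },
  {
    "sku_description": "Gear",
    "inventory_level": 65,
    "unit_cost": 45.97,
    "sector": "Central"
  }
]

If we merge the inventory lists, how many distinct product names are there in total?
5

Schema mapping: "product_name" (warehouse_alpha) = "sku_description" (warehouse_gamma) = product name

Products in warehouse_alpha: ['Bolt', 'Gadget']
Products in warehouse_gamma: ['Cog', 'Gear', 'Washer']

Union (unique products): ['Bolt', 'Cog', 'Gadget', 'Gear', 'Washer']
Count: 5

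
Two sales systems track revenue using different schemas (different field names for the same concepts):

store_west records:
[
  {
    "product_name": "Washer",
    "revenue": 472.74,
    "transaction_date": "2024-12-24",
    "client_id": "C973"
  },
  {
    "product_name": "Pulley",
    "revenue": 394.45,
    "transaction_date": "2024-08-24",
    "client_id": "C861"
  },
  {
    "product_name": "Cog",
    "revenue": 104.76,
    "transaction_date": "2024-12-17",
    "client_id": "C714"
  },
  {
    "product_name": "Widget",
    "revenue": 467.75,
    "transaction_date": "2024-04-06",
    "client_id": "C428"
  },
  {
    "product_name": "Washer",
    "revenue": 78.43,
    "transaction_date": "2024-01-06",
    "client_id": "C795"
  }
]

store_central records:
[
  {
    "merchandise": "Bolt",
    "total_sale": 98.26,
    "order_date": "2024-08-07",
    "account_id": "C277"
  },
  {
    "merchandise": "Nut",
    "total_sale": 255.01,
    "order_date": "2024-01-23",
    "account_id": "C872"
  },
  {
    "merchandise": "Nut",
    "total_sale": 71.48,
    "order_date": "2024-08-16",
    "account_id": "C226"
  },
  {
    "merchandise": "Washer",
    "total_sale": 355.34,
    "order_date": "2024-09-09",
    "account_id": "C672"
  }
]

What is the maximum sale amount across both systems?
472.74

Reconcile: "revenue" (store_west) = "total_sale" (store_central) = sale amount

Maximum in store_west: 472.74
Maximum in store_central: 355.34

Overall maximum: max(472.74, 355.34) = 472.74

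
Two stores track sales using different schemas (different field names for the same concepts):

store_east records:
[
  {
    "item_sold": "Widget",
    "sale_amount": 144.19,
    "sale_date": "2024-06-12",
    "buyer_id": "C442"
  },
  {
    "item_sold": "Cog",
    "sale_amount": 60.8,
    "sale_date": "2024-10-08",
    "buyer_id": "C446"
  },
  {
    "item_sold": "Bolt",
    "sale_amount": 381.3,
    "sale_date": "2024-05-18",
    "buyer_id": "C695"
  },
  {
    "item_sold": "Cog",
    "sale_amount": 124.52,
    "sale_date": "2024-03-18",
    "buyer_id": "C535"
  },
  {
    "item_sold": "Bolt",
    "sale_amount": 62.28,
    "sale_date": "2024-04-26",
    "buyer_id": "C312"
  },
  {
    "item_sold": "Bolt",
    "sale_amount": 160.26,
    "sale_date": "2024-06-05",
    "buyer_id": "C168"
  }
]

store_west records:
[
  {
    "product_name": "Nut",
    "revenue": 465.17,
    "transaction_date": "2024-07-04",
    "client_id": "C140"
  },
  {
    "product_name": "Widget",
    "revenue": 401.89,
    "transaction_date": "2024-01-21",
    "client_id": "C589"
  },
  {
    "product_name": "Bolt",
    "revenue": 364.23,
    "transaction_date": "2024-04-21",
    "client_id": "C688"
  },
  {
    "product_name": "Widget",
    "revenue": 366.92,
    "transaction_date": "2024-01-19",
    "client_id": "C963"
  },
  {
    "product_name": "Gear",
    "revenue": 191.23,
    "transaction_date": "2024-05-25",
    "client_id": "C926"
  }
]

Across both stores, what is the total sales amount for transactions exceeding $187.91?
2170.74

Schema mapping: "sale_amount" (store_east) = "revenue" (store_west) = sale amount

Sum of sales > $187.91 in store_east: 381.3
Sum of sales > $187.91 in store_west: 1789.44

Total: 381.3 + 1789.44 = 2170.74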